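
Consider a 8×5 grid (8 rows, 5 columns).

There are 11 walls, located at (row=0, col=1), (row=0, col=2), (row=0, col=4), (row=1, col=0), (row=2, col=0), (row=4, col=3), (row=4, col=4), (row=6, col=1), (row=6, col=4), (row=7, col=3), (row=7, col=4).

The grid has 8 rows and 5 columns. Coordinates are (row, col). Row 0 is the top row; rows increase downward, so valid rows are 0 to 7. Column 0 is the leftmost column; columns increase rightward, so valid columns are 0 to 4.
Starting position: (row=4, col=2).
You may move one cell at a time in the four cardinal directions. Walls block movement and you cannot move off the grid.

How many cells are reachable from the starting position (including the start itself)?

BFS flood-fill from (row=4, col=2):
  Distance 0: (row=4, col=2)
  Distance 1: (row=3, col=2), (row=4, col=1), (row=5, col=2)
  Distance 2: (row=2, col=2), (row=3, col=1), (row=3, col=3), (row=4, col=0), (row=5, col=1), (row=5, col=3), (row=6, col=2)
  Distance 3: (row=1, col=2), (row=2, col=1), (row=2, col=3), (row=3, col=0), (row=3, col=4), (row=5, col=0), (row=5, col=4), (row=6, col=3), (row=7, col=2)
  Distance 4: (row=1, col=1), (row=1, col=3), (row=2, col=4), (row=6, col=0), (row=7, col=1)
  Distance 5: (row=0, col=3), (row=1, col=4), (row=7, col=0)
Total reachable: 28 (grid has 29 open cells total)

Answer: Reachable cells: 28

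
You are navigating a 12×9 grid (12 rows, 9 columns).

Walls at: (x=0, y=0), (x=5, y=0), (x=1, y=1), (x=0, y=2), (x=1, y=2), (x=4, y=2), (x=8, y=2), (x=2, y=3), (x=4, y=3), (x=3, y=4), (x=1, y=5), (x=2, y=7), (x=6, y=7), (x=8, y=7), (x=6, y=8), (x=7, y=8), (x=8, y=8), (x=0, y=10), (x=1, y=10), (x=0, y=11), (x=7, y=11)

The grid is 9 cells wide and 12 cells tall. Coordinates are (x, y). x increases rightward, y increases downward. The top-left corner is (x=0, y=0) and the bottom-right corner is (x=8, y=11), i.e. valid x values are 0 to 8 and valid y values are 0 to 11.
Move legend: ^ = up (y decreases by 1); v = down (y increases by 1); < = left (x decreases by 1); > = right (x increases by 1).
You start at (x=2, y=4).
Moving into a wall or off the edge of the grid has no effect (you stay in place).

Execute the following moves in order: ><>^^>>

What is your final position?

Start: (x=2, y=4)
  > (right): blocked, stay at (x=2, y=4)
  < (left): (x=2, y=4) -> (x=1, y=4)
  > (right): (x=1, y=4) -> (x=2, y=4)
  ^ (up): blocked, stay at (x=2, y=4)
  ^ (up): blocked, stay at (x=2, y=4)
  > (right): blocked, stay at (x=2, y=4)
  > (right): blocked, stay at (x=2, y=4)
Final: (x=2, y=4)

Answer: Final position: (x=2, y=4)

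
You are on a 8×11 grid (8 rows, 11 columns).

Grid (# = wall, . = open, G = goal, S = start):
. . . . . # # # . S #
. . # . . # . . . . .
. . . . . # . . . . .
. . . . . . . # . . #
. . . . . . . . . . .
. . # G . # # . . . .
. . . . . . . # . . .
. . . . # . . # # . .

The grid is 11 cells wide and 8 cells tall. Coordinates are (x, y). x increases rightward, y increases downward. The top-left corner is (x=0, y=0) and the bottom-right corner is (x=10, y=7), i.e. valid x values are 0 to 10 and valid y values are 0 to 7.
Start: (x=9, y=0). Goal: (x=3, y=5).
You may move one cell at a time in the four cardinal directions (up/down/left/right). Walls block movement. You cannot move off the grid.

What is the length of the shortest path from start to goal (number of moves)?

BFS from (x=9, y=0) until reaching (x=3, y=5):
  Distance 0: (x=9, y=0)
  Distance 1: (x=8, y=0), (x=9, y=1)
  Distance 2: (x=8, y=1), (x=10, y=1), (x=9, y=2)
  Distance 3: (x=7, y=1), (x=8, y=2), (x=10, y=2), (x=9, y=3)
  Distance 4: (x=6, y=1), (x=7, y=2), (x=8, y=3), (x=9, y=4)
  Distance 5: (x=6, y=2), (x=8, y=4), (x=10, y=4), (x=9, y=5)
  Distance 6: (x=6, y=3), (x=7, y=4), (x=8, y=5), (x=10, y=5), (x=9, y=6)
  Distance 7: (x=5, y=3), (x=6, y=4), (x=7, y=5), (x=8, y=6), (x=10, y=6), (x=9, y=7)
  Distance 8: (x=4, y=3), (x=5, y=4), (x=10, y=7)
  Distance 9: (x=4, y=2), (x=3, y=3), (x=4, y=4)
  Distance 10: (x=4, y=1), (x=3, y=2), (x=2, y=3), (x=3, y=4), (x=4, y=5)
  Distance 11: (x=4, y=0), (x=3, y=1), (x=2, y=2), (x=1, y=3), (x=2, y=4), (x=3, y=5), (x=4, y=6)  <- goal reached here
One shortest path (11 moves): (x=9, y=0) -> (x=8, y=0) -> (x=8, y=1) -> (x=7, y=1) -> (x=6, y=1) -> (x=6, y=2) -> (x=6, y=3) -> (x=5, y=3) -> (x=4, y=3) -> (x=3, y=3) -> (x=3, y=4) -> (x=3, y=5)

Answer: Shortest path length: 11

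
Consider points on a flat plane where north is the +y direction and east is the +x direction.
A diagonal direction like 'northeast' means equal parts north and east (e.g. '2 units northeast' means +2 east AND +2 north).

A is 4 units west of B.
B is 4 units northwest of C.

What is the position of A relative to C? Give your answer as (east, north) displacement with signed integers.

Answer: A is at (east=-8, north=4) relative to C.

Derivation:
Place C at the origin (east=0, north=0).
  B is 4 units northwest of C: delta (east=-4, north=+4); B at (east=-4, north=4).
  A is 4 units west of B: delta (east=-4, north=+0); A at (east=-8, north=4).
Therefore A relative to C: (east=-8, north=4).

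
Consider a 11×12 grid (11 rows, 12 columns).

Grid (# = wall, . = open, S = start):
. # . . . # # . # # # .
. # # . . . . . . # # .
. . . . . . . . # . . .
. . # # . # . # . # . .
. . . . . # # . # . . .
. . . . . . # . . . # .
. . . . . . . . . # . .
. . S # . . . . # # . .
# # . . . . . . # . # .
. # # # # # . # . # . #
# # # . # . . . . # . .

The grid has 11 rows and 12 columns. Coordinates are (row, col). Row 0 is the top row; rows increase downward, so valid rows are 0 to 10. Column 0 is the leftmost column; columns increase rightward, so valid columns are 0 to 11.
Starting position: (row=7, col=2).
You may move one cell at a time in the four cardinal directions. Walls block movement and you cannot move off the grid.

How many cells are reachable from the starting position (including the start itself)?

Answer: Reachable cells: 83

Derivation:
BFS flood-fill from (row=7, col=2):
  Distance 0: (row=7, col=2)
  Distance 1: (row=6, col=2), (row=7, col=1), (row=8, col=2)
  Distance 2: (row=5, col=2), (row=6, col=1), (row=6, col=3), (row=7, col=0), (row=8, col=3)
  Distance 3: (row=4, col=2), (row=5, col=1), (row=5, col=3), (row=6, col=0), (row=6, col=4), (row=8, col=4)
  Distance 4: (row=4, col=1), (row=4, col=3), (row=5, col=0), (row=5, col=4), (row=6, col=5), (row=7, col=4), (row=8, col=5)
  Distance 5: (row=3, col=1), (row=4, col=0), (row=4, col=4), (row=5, col=5), (row=6, col=6), (row=7, col=5), (row=8, col=6)
  Distance 6: (row=2, col=1), (row=3, col=0), (row=3, col=4), (row=6, col=7), (row=7, col=6), (row=8, col=7), (row=9, col=6)
  Distance 7: (row=2, col=0), (row=2, col=2), (row=2, col=4), (row=5, col=7), (row=6, col=8), (row=7, col=7), (row=10, col=6)
  Distance 8: (row=1, col=0), (row=1, col=4), (row=2, col=3), (row=2, col=5), (row=4, col=7), (row=5, col=8), (row=10, col=5), (row=10, col=7)
  Distance 9: (row=0, col=0), (row=0, col=4), (row=1, col=3), (row=1, col=5), (row=2, col=6), (row=5, col=9), (row=10, col=8)
  Distance 10: (row=0, col=3), (row=1, col=6), (row=2, col=7), (row=3, col=6), (row=4, col=9), (row=9, col=8)
  Distance 11: (row=0, col=2), (row=1, col=7), (row=4, col=10)
  Distance 12: (row=0, col=7), (row=1, col=8), (row=3, col=10), (row=4, col=11)
  Distance 13: (row=2, col=10), (row=3, col=11), (row=5, col=11)
  Distance 14: (row=2, col=9), (row=2, col=11), (row=6, col=11)
  Distance 15: (row=1, col=11), (row=6, col=10), (row=7, col=11)
  Distance 16: (row=0, col=11), (row=7, col=10), (row=8, col=11)
Total reachable: 83 (grid has 90 open cells total)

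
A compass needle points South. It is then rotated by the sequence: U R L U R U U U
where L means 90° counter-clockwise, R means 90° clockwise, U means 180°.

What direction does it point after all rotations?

Answer: Final heading: East

Derivation:
Start: South
  U (U-turn (180°)) -> North
  R (right (90° clockwise)) -> East
  L (left (90° counter-clockwise)) -> North
  U (U-turn (180°)) -> South
  R (right (90° clockwise)) -> West
  U (U-turn (180°)) -> East
  U (U-turn (180°)) -> West
  U (U-turn (180°)) -> East
Final: East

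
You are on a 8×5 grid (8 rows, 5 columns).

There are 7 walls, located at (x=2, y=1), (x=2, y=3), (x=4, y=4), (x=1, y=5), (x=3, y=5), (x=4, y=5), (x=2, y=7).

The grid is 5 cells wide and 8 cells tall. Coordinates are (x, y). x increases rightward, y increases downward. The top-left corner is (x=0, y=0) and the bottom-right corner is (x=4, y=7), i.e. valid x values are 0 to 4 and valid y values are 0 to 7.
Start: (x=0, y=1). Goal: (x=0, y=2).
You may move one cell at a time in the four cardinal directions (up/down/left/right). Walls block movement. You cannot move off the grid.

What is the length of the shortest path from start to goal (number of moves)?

BFS from (x=0, y=1) until reaching (x=0, y=2):
  Distance 0: (x=0, y=1)
  Distance 1: (x=0, y=0), (x=1, y=1), (x=0, y=2)  <- goal reached here
One shortest path (1 moves): (x=0, y=1) -> (x=0, y=2)

Answer: Shortest path length: 1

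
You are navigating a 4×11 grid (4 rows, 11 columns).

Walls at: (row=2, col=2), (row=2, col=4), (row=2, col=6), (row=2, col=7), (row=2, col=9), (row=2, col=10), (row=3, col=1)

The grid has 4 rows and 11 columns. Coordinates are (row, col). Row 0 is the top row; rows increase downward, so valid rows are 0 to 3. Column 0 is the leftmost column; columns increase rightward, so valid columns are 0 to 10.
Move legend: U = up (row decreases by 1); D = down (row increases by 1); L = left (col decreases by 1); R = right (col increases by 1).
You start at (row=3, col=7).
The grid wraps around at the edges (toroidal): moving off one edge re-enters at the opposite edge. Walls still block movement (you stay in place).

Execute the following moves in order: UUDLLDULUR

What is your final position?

Start: (row=3, col=7)
  U (up): blocked, stay at (row=3, col=7)
  U (up): blocked, stay at (row=3, col=7)
  D (down): (row=3, col=7) -> (row=0, col=7)
  L (left): (row=0, col=7) -> (row=0, col=6)
  L (left): (row=0, col=6) -> (row=0, col=5)
  D (down): (row=0, col=5) -> (row=1, col=5)
  U (up): (row=1, col=5) -> (row=0, col=5)
  L (left): (row=0, col=5) -> (row=0, col=4)
  U (up): (row=0, col=4) -> (row=3, col=4)
  R (right): (row=3, col=4) -> (row=3, col=5)
Final: (row=3, col=5)

Answer: Final position: (row=3, col=5)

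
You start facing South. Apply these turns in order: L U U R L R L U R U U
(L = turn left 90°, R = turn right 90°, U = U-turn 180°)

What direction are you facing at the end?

Start: South
  L (left (90° counter-clockwise)) -> East
  U (U-turn (180°)) -> West
  U (U-turn (180°)) -> East
  R (right (90° clockwise)) -> South
  L (left (90° counter-clockwise)) -> East
  R (right (90° clockwise)) -> South
  L (left (90° counter-clockwise)) -> East
  U (U-turn (180°)) -> West
  R (right (90° clockwise)) -> North
  U (U-turn (180°)) -> South
  U (U-turn (180°)) -> North
Final: North

Answer: Final heading: North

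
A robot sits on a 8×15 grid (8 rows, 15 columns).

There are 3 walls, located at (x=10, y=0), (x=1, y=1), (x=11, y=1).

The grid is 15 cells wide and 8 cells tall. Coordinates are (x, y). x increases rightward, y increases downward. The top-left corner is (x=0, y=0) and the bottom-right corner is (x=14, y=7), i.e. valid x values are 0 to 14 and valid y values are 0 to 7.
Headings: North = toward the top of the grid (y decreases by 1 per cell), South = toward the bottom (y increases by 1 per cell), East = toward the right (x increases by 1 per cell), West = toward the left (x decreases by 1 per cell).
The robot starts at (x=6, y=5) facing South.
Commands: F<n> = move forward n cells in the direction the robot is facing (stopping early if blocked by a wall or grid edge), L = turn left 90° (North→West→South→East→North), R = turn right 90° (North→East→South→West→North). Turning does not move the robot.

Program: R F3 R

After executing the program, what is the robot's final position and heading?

Answer: Final position: (x=3, y=5), facing North

Derivation:
Start: (x=6, y=5), facing South
  R: turn right, now facing West
  F3: move forward 3, now at (x=3, y=5)
  R: turn right, now facing North
Final: (x=3, y=5), facing North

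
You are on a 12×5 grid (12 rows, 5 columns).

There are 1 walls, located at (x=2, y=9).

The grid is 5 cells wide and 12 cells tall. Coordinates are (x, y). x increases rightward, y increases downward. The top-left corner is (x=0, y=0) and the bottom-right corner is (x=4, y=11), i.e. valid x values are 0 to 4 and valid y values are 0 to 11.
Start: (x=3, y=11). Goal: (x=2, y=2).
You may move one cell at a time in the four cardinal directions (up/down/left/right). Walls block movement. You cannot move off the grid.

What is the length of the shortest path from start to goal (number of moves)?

BFS from (x=3, y=11) until reaching (x=2, y=2):
  Distance 0: (x=3, y=11)
  Distance 1: (x=3, y=10), (x=2, y=11), (x=4, y=11)
  Distance 2: (x=3, y=9), (x=2, y=10), (x=4, y=10), (x=1, y=11)
  Distance 3: (x=3, y=8), (x=4, y=9), (x=1, y=10), (x=0, y=11)
  Distance 4: (x=3, y=7), (x=2, y=8), (x=4, y=8), (x=1, y=9), (x=0, y=10)
  Distance 5: (x=3, y=6), (x=2, y=7), (x=4, y=7), (x=1, y=8), (x=0, y=9)
  Distance 6: (x=3, y=5), (x=2, y=6), (x=4, y=6), (x=1, y=7), (x=0, y=8)
  Distance 7: (x=3, y=4), (x=2, y=5), (x=4, y=5), (x=1, y=6), (x=0, y=7)
  Distance 8: (x=3, y=3), (x=2, y=4), (x=4, y=4), (x=1, y=5), (x=0, y=6)
  Distance 9: (x=3, y=2), (x=2, y=3), (x=4, y=3), (x=1, y=4), (x=0, y=5)
  Distance 10: (x=3, y=1), (x=2, y=2), (x=4, y=2), (x=1, y=3), (x=0, y=4)  <- goal reached here
One shortest path (10 moves): (x=3, y=11) -> (x=3, y=10) -> (x=3, y=9) -> (x=3, y=8) -> (x=2, y=8) -> (x=2, y=7) -> (x=2, y=6) -> (x=2, y=5) -> (x=2, y=4) -> (x=2, y=3) -> (x=2, y=2)

Answer: Shortest path length: 10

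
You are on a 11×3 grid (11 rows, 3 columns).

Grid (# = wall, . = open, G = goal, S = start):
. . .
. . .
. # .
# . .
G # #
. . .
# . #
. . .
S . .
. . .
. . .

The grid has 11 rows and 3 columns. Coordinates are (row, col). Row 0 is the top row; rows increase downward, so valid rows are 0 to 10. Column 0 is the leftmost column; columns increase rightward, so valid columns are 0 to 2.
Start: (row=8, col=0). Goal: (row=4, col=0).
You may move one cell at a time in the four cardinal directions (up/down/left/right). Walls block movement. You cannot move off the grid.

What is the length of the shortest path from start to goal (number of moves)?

BFS from (row=8, col=0) until reaching (row=4, col=0):
  Distance 0: (row=8, col=0)
  Distance 1: (row=7, col=0), (row=8, col=1), (row=9, col=0)
  Distance 2: (row=7, col=1), (row=8, col=2), (row=9, col=1), (row=10, col=0)
  Distance 3: (row=6, col=1), (row=7, col=2), (row=9, col=2), (row=10, col=1)
  Distance 4: (row=5, col=1), (row=10, col=2)
  Distance 5: (row=5, col=0), (row=5, col=2)
  Distance 6: (row=4, col=0)  <- goal reached here
One shortest path (6 moves): (row=8, col=0) -> (row=8, col=1) -> (row=7, col=1) -> (row=6, col=1) -> (row=5, col=1) -> (row=5, col=0) -> (row=4, col=0)

Answer: Shortest path length: 6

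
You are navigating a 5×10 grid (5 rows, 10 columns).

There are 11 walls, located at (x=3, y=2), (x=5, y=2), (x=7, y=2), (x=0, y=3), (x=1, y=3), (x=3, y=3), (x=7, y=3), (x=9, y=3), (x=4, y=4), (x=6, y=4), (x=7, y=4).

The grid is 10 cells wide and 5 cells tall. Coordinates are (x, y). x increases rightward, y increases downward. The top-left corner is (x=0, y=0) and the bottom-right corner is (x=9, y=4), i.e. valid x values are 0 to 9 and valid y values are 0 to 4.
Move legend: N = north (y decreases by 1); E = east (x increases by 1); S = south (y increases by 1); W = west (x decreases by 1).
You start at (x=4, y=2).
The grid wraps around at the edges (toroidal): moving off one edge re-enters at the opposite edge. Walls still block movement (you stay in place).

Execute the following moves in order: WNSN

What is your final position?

Answer: Final position: (x=4, y=1)

Derivation:
Start: (x=4, y=2)
  W (west): blocked, stay at (x=4, y=2)
  N (north): (x=4, y=2) -> (x=4, y=1)
  S (south): (x=4, y=1) -> (x=4, y=2)
  N (north): (x=4, y=2) -> (x=4, y=1)
Final: (x=4, y=1)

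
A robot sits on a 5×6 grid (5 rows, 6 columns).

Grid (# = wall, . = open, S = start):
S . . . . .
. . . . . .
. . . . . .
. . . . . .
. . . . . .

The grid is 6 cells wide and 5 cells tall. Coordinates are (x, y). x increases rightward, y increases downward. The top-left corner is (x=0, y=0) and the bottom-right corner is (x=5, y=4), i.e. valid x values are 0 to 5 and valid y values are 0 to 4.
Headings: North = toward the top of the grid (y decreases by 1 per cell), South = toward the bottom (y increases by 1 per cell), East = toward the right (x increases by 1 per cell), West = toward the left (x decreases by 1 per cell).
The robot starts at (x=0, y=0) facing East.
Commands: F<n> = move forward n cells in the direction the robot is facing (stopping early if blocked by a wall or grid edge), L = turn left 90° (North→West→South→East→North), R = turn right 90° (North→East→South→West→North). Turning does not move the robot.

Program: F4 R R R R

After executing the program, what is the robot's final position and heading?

Start: (x=0, y=0), facing East
  F4: move forward 4, now at (x=4, y=0)
  R: turn right, now facing South
  R: turn right, now facing West
  R: turn right, now facing North
  R: turn right, now facing East
Final: (x=4, y=0), facing East

Answer: Final position: (x=4, y=0), facing East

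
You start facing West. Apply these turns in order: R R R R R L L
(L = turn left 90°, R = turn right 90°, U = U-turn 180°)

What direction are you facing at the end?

Start: West
  R (right (90° clockwise)) -> North
  R (right (90° clockwise)) -> East
  R (right (90° clockwise)) -> South
  R (right (90° clockwise)) -> West
  R (right (90° clockwise)) -> North
  L (left (90° counter-clockwise)) -> West
  L (left (90° counter-clockwise)) -> South
Final: South

Answer: Final heading: South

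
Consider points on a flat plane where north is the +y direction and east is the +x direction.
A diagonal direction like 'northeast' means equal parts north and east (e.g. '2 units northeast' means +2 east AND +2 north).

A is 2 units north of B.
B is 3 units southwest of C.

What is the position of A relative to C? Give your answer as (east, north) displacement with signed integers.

Answer: A is at (east=-3, north=-1) relative to C.

Derivation:
Place C at the origin (east=0, north=0).
  B is 3 units southwest of C: delta (east=-3, north=-3); B at (east=-3, north=-3).
  A is 2 units north of B: delta (east=+0, north=+2); A at (east=-3, north=-1).
Therefore A relative to C: (east=-3, north=-1).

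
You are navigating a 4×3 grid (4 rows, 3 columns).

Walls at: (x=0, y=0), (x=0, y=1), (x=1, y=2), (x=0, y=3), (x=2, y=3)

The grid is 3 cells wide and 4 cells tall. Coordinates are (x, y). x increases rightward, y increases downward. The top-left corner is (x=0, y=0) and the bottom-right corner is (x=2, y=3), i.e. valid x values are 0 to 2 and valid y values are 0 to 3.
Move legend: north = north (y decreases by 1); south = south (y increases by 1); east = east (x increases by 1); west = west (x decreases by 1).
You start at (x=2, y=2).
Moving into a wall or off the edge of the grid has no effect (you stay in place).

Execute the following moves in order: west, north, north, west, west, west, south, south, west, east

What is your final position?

Answer: Final position: (x=2, y=1)

Derivation:
Start: (x=2, y=2)
  west (west): blocked, stay at (x=2, y=2)
  north (north): (x=2, y=2) -> (x=2, y=1)
  north (north): (x=2, y=1) -> (x=2, y=0)
  west (west): (x=2, y=0) -> (x=1, y=0)
  west (west): blocked, stay at (x=1, y=0)
  west (west): blocked, stay at (x=1, y=0)
  south (south): (x=1, y=0) -> (x=1, y=1)
  south (south): blocked, stay at (x=1, y=1)
  west (west): blocked, stay at (x=1, y=1)
  east (east): (x=1, y=1) -> (x=2, y=1)
Final: (x=2, y=1)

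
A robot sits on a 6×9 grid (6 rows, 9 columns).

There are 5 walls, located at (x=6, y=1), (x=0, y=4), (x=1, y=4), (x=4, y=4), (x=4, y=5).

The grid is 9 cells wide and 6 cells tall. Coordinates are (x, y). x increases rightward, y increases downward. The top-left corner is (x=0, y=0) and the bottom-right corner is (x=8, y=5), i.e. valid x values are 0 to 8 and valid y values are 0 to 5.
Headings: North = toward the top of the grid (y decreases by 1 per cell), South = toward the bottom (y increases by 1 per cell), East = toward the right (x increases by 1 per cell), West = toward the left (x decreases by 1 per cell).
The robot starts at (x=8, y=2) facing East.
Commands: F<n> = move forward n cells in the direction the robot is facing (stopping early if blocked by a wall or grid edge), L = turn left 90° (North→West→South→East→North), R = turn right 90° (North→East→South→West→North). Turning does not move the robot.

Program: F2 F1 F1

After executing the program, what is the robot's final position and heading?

Answer: Final position: (x=8, y=2), facing East

Derivation:
Start: (x=8, y=2), facing East
  F2: move forward 0/2 (blocked), now at (x=8, y=2)
  F1: move forward 0/1 (blocked), now at (x=8, y=2)
  F1: move forward 0/1 (blocked), now at (x=8, y=2)
Final: (x=8, y=2), facing East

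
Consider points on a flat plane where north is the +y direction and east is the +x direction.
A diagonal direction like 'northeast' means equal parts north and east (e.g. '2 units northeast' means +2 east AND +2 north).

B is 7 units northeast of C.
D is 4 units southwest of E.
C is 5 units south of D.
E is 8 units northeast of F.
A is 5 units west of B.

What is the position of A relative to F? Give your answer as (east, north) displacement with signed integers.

Place F at the origin (east=0, north=0).
  E is 8 units northeast of F: delta (east=+8, north=+8); E at (east=8, north=8).
  D is 4 units southwest of E: delta (east=-4, north=-4); D at (east=4, north=4).
  C is 5 units south of D: delta (east=+0, north=-5); C at (east=4, north=-1).
  B is 7 units northeast of C: delta (east=+7, north=+7); B at (east=11, north=6).
  A is 5 units west of B: delta (east=-5, north=+0); A at (east=6, north=6).
Therefore A relative to F: (east=6, north=6).

Answer: A is at (east=6, north=6) relative to F.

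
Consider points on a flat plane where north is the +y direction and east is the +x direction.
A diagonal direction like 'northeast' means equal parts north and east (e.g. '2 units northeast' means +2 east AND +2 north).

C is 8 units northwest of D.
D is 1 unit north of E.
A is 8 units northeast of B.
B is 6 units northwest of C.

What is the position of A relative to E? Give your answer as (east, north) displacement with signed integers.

Place E at the origin (east=0, north=0).
  D is 1 unit north of E: delta (east=+0, north=+1); D at (east=0, north=1).
  C is 8 units northwest of D: delta (east=-8, north=+8); C at (east=-8, north=9).
  B is 6 units northwest of C: delta (east=-6, north=+6); B at (east=-14, north=15).
  A is 8 units northeast of B: delta (east=+8, north=+8); A at (east=-6, north=23).
Therefore A relative to E: (east=-6, north=23).

Answer: A is at (east=-6, north=23) relative to E.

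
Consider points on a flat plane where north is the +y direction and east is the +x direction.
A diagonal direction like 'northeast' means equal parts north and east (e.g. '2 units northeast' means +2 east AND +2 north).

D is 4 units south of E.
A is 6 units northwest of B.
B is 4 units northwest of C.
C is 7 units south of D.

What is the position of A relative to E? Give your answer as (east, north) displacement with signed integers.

Place E at the origin (east=0, north=0).
  D is 4 units south of E: delta (east=+0, north=-4); D at (east=0, north=-4).
  C is 7 units south of D: delta (east=+0, north=-7); C at (east=0, north=-11).
  B is 4 units northwest of C: delta (east=-4, north=+4); B at (east=-4, north=-7).
  A is 6 units northwest of B: delta (east=-6, north=+6); A at (east=-10, north=-1).
Therefore A relative to E: (east=-10, north=-1).

Answer: A is at (east=-10, north=-1) relative to E.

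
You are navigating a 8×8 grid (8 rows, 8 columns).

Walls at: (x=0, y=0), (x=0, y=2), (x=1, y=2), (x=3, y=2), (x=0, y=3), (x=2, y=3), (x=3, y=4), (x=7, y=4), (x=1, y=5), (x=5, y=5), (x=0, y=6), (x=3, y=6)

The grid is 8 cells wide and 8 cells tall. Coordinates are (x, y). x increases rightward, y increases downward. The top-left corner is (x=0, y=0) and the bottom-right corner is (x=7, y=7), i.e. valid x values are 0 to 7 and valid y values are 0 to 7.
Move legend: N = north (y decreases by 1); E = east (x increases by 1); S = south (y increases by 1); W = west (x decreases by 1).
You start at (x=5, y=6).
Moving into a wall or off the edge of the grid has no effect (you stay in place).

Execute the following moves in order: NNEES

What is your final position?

Start: (x=5, y=6)
  N (north): blocked, stay at (x=5, y=6)
  N (north): blocked, stay at (x=5, y=6)
  E (east): (x=5, y=6) -> (x=6, y=6)
  E (east): (x=6, y=6) -> (x=7, y=6)
  S (south): (x=7, y=6) -> (x=7, y=7)
Final: (x=7, y=7)

Answer: Final position: (x=7, y=7)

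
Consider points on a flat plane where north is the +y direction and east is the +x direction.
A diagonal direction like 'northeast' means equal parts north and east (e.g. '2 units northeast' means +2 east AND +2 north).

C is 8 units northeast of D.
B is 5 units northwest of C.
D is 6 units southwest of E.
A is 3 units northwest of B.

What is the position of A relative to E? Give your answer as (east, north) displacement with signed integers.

Place E at the origin (east=0, north=0).
  D is 6 units southwest of E: delta (east=-6, north=-6); D at (east=-6, north=-6).
  C is 8 units northeast of D: delta (east=+8, north=+8); C at (east=2, north=2).
  B is 5 units northwest of C: delta (east=-5, north=+5); B at (east=-3, north=7).
  A is 3 units northwest of B: delta (east=-3, north=+3); A at (east=-6, north=10).
Therefore A relative to E: (east=-6, north=10).

Answer: A is at (east=-6, north=10) relative to E.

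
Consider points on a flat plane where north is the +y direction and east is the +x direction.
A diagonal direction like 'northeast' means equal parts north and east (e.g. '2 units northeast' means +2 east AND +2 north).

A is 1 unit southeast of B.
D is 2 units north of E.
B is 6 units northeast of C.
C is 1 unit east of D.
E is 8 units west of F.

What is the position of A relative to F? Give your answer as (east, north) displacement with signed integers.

Answer: A is at (east=0, north=7) relative to F.

Derivation:
Place F at the origin (east=0, north=0).
  E is 8 units west of F: delta (east=-8, north=+0); E at (east=-8, north=0).
  D is 2 units north of E: delta (east=+0, north=+2); D at (east=-8, north=2).
  C is 1 unit east of D: delta (east=+1, north=+0); C at (east=-7, north=2).
  B is 6 units northeast of C: delta (east=+6, north=+6); B at (east=-1, north=8).
  A is 1 unit southeast of B: delta (east=+1, north=-1); A at (east=0, north=7).
Therefore A relative to F: (east=0, north=7).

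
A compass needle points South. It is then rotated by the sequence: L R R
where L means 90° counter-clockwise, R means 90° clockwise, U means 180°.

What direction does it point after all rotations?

Answer: Final heading: West

Derivation:
Start: South
  L (left (90° counter-clockwise)) -> East
  R (right (90° clockwise)) -> South
  R (right (90° clockwise)) -> West
Final: West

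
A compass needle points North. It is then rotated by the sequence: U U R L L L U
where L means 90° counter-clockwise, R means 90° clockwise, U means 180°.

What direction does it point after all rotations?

Start: North
  U (U-turn (180°)) -> South
  U (U-turn (180°)) -> North
  R (right (90° clockwise)) -> East
  L (left (90° counter-clockwise)) -> North
  L (left (90° counter-clockwise)) -> West
  L (left (90° counter-clockwise)) -> South
  U (U-turn (180°)) -> North
Final: North

Answer: Final heading: North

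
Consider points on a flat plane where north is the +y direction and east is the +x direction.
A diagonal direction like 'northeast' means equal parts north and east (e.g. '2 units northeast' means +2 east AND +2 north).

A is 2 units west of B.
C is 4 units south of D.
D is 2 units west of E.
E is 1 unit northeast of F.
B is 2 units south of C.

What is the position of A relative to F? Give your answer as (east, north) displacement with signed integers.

Answer: A is at (east=-3, north=-5) relative to F.

Derivation:
Place F at the origin (east=0, north=0).
  E is 1 unit northeast of F: delta (east=+1, north=+1); E at (east=1, north=1).
  D is 2 units west of E: delta (east=-2, north=+0); D at (east=-1, north=1).
  C is 4 units south of D: delta (east=+0, north=-4); C at (east=-1, north=-3).
  B is 2 units south of C: delta (east=+0, north=-2); B at (east=-1, north=-5).
  A is 2 units west of B: delta (east=-2, north=+0); A at (east=-3, north=-5).
Therefore A relative to F: (east=-3, north=-5).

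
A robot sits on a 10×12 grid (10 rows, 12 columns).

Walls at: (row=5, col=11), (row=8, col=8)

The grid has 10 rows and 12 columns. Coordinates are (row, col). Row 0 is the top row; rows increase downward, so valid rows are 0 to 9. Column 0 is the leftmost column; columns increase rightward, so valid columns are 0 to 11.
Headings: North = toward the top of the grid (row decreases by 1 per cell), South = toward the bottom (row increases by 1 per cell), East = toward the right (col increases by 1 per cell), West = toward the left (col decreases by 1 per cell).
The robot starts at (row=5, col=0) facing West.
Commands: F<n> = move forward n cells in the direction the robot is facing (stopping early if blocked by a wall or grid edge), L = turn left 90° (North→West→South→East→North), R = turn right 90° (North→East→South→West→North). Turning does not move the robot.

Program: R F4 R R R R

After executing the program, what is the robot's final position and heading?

Start: (row=5, col=0), facing West
  R: turn right, now facing North
  F4: move forward 4, now at (row=1, col=0)
  R: turn right, now facing East
  R: turn right, now facing South
  R: turn right, now facing West
  R: turn right, now facing North
Final: (row=1, col=0), facing North

Answer: Final position: (row=1, col=0), facing North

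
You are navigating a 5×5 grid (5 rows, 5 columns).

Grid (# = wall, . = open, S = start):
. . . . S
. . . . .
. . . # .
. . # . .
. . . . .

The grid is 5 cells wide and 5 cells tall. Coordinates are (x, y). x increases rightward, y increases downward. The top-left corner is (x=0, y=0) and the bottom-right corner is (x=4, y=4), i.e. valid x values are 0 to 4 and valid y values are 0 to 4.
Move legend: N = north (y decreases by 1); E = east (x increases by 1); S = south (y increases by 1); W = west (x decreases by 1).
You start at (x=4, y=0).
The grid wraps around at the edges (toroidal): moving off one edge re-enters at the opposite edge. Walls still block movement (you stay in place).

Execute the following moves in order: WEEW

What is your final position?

Answer: Final position: (x=4, y=0)

Derivation:
Start: (x=4, y=0)
  W (west): (x=4, y=0) -> (x=3, y=0)
  E (east): (x=3, y=0) -> (x=4, y=0)
  E (east): (x=4, y=0) -> (x=0, y=0)
  W (west): (x=0, y=0) -> (x=4, y=0)
Final: (x=4, y=0)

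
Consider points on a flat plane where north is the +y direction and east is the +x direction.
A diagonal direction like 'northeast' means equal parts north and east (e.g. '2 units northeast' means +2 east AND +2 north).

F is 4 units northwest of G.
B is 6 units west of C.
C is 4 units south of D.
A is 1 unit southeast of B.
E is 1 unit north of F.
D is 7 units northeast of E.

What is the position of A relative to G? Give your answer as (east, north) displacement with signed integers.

Place G at the origin (east=0, north=0).
  F is 4 units northwest of G: delta (east=-4, north=+4); F at (east=-4, north=4).
  E is 1 unit north of F: delta (east=+0, north=+1); E at (east=-4, north=5).
  D is 7 units northeast of E: delta (east=+7, north=+7); D at (east=3, north=12).
  C is 4 units south of D: delta (east=+0, north=-4); C at (east=3, north=8).
  B is 6 units west of C: delta (east=-6, north=+0); B at (east=-3, north=8).
  A is 1 unit southeast of B: delta (east=+1, north=-1); A at (east=-2, north=7).
Therefore A relative to G: (east=-2, north=7).

Answer: A is at (east=-2, north=7) relative to G.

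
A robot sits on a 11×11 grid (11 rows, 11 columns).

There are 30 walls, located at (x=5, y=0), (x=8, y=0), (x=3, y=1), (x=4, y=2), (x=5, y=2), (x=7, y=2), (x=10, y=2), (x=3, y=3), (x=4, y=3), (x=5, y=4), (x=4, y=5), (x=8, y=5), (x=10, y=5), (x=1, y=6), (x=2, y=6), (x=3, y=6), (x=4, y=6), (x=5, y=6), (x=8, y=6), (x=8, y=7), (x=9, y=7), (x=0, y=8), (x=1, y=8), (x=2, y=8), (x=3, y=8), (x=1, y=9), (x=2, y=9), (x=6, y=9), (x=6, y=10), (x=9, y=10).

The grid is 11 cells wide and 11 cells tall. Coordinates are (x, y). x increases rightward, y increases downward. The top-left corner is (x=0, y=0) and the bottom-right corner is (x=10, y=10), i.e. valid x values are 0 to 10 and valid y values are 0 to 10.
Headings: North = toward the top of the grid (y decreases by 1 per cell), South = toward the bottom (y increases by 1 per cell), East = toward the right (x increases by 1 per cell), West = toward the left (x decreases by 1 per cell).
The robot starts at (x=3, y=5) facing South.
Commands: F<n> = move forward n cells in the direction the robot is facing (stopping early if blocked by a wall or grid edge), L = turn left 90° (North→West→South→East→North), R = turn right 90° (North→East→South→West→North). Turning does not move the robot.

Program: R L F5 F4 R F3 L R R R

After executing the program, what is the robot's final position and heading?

Answer: Final position: (x=0, y=5), facing East

Derivation:
Start: (x=3, y=5), facing South
  R: turn right, now facing West
  L: turn left, now facing South
  F5: move forward 0/5 (blocked), now at (x=3, y=5)
  F4: move forward 0/4 (blocked), now at (x=3, y=5)
  R: turn right, now facing West
  F3: move forward 3, now at (x=0, y=5)
  L: turn left, now facing South
  R: turn right, now facing West
  R: turn right, now facing North
  R: turn right, now facing East
Final: (x=0, y=5), facing East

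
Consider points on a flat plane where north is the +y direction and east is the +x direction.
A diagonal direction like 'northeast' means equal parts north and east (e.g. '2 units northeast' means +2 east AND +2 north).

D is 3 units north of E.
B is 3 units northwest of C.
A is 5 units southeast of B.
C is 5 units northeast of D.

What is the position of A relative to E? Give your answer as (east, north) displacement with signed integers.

Place E at the origin (east=0, north=0).
  D is 3 units north of E: delta (east=+0, north=+3); D at (east=0, north=3).
  C is 5 units northeast of D: delta (east=+5, north=+5); C at (east=5, north=8).
  B is 3 units northwest of C: delta (east=-3, north=+3); B at (east=2, north=11).
  A is 5 units southeast of B: delta (east=+5, north=-5); A at (east=7, north=6).
Therefore A relative to E: (east=7, north=6).

Answer: A is at (east=7, north=6) relative to E.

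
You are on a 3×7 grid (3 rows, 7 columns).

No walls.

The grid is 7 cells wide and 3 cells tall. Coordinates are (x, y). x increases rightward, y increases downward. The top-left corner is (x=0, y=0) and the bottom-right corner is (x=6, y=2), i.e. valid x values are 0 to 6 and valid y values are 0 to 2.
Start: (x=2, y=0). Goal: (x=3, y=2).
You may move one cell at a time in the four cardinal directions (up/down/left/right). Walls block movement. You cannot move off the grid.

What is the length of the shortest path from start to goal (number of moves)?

BFS from (x=2, y=0) until reaching (x=3, y=2):
  Distance 0: (x=2, y=0)
  Distance 1: (x=1, y=0), (x=3, y=0), (x=2, y=1)
  Distance 2: (x=0, y=0), (x=4, y=0), (x=1, y=1), (x=3, y=1), (x=2, y=2)
  Distance 3: (x=5, y=0), (x=0, y=1), (x=4, y=1), (x=1, y=2), (x=3, y=2)  <- goal reached here
One shortest path (3 moves): (x=2, y=0) -> (x=3, y=0) -> (x=3, y=1) -> (x=3, y=2)

Answer: Shortest path length: 3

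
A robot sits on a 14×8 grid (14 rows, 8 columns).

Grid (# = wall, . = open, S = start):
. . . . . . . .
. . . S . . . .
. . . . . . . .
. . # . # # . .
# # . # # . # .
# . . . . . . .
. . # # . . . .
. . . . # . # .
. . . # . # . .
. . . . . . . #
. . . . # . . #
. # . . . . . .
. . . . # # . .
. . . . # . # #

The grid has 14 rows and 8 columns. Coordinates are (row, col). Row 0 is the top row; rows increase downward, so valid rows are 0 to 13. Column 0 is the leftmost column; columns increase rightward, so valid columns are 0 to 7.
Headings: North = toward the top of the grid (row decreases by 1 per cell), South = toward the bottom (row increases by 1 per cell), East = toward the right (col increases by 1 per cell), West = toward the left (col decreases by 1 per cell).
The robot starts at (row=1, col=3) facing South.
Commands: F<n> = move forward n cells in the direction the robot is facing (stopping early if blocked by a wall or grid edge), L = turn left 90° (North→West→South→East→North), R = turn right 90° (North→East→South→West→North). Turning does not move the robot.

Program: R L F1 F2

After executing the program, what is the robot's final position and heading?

Answer: Final position: (row=3, col=3), facing South

Derivation:
Start: (row=1, col=3), facing South
  R: turn right, now facing West
  L: turn left, now facing South
  F1: move forward 1, now at (row=2, col=3)
  F2: move forward 1/2 (blocked), now at (row=3, col=3)
Final: (row=3, col=3), facing South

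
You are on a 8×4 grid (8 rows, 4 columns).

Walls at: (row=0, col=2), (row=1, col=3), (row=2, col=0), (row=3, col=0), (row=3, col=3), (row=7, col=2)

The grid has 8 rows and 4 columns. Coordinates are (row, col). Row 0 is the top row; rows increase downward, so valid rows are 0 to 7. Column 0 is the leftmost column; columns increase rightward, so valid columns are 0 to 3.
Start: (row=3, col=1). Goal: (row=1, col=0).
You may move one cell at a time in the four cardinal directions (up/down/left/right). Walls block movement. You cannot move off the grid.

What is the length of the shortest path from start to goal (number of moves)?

BFS from (row=3, col=1) until reaching (row=1, col=0):
  Distance 0: (row=3, col=1)
  Distance 1: (row=2, col=1), (row=3, col=2), (row=4, col=1)
  Distance 2: (row=1, col=1), (row=2, col=2), (row=4, col=0), (row=4, col=2), (row=5, col=1)
  Distance 3: (row=0, col=1), (row=1, col=0), (row=1, col=2), (row=2, col=3), (row=4, col=3), (row=5, col=0), (row=5, col=2), (row=6, col=1)  <- goal reached here
One shortest path (3 moves): (row=3, col=1) -> (row=2, col=1) -> (row=1, col=1) -> (row=1, col=0)

Answer: Shortest path length: 3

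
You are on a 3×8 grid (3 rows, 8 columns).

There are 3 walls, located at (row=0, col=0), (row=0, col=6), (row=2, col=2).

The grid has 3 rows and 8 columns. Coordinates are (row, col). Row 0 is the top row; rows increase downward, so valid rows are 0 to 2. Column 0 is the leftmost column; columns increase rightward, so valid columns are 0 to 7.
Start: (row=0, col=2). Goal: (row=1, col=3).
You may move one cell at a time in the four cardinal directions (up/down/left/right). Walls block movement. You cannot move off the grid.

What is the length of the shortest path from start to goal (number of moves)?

Answer: Shortest path length: 2

Derivation:
BFS from (row=0, col=2) until reaching (row=1, col=3):
  Distance 0: (row=0, col=2)
  Distance 1: (row=0, col=1), (row=0, col=3), (row=1, col=2)
  Distance 2: (row=0, col=4), (row=1, col=1), (row=1, col=3)  <- goal reached here
One shortest path (2 moves): (row=0, col=2) -> (row=0, col=3) -> (row=1, col=3)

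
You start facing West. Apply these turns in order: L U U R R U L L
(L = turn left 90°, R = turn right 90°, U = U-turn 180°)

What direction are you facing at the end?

Start: West
  L (left (90° counter-clockwise)) -> South
  U (U-turn (180°)) -> North
  U (U-turn (180°)) -> South
  R (right (90° clockwise)) -> West
  R (right (90° clockwise)) -> North
  U (U-turn (180°)) -> South
  L (left (90° counter-clockwise)) -> East
  L (left (90° counter-clockwise)) -> North
Final: North

Answer: Final heading: North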